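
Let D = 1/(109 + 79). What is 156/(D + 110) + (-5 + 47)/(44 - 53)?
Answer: -201550/62043 ≈ -3.2486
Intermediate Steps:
D = 1/188 ≈ 0.0053191
156/(D + 110) + (-5 + 47)/(44 - 53) = 156/(1/188 + 110) + (-5 + 47)/(44 - 53) = 156/(20681/188) + 42/(-9) = 156*(188/20681) + 42*(-1/9) = 29328/20681 - 14/3 = -201550/62043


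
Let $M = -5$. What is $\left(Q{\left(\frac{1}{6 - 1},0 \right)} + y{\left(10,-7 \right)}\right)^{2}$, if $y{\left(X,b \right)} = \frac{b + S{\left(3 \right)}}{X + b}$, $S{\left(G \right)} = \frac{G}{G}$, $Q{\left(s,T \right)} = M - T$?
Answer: $49$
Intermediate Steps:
$Q{\left(s,T \right)} = -5 - T$
$S{\left(G \right)} = 1$
$y{\left(X,b \right)} = \frac{1 + b}{X + b}$ ($y{\left(X,b \right)} = \frac{b + 1}{X + b} = \frac{1 + b}{X + b}$)
$\left(Q{\left(\frac{1}{6 - 1},0 \right)} + y{\left(10,-7 \right)}\right)^{2} = \left(\left(-5 - 0\right) + \frac{1 - 7}{10 - 7}\right)^{2} = \left(\left(-5 + 0\right) + \frac{1}{3} \left(-6\right)\right)^{2} = \left(-5 + \frac{1}{3} \left(-6\right)\right)^{2} = \left(-5 - 2\right)^{2} = \left(-7\right)^{2} = 49$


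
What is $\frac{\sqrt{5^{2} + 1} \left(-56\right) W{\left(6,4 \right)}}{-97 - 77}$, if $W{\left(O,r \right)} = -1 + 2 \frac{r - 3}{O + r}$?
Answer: $- \frac{112 \sqrt{26}}{435} \approx -1.3129$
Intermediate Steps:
$W{\left(O,r \right)} = -1 + \frac{2 \left(-3 + r\right)}{O + r}$ ($W{\left(O,r \right)} = -1 + 2 \frac{-3 + r}{O + r} = -1 + \frac{2 \left(-3 + r\right)}{O + r}$)
$\frac{\sqrt{5^{2} + 1} \left(-56\right) W{\left(6,4 \right)}}{-97 - 77} = \frac{\sqrt{5^{2} + 1} \left(-56\right) \frac{-6 + 4 - 6}{6 + 4}}{-97 - 77} = \frac{\sqrt{25 + 1} \left(-56\right) \frac{-6 + 4 - 6}{10}}{-174} = \sqrt{26} \left(-56\right) \frac{1}{10} \left(-8\right) \left(- \frac{1}{174}\right) = - 56 \sqrt{26} \left(- \frac{4}{5}\right) \left(- \frac{1}{174}\right) = \frac{224 \sqrt{26}}{5} \left(- \frac{1}{174}\right) = - \frac{112 \sqrt{26}}{435}$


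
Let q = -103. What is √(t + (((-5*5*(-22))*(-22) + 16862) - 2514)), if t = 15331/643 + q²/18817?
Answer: 3*√36962919938451418/12099331 ≈ 47.670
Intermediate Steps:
t = 295305014/12099331 (t = 15331/643 + (-103)²/18817 = 15331*(1/643) + 10609*(1/18817) = 15331/643 + 10609/18817 = 295305014/12099331 ≈ 24.407)
√(t + (((-5*5*(-22))*(-22) + 16862) - 2514)) = √(295305014/12099331 + (((-5*5*(-22))*(-22) + 16862) - 2514)) = √(295305014/12099331 + ((-25*(-22)*(-22) + 16862) - 2514)) = √(295305014/12099331 + ((550*(-22) + 16862) - 2514)) = √(295305014/12099331 + ((-12100 + 16862) - 2514)) = √(295305014/12099331 + (4762 - 2514)) = √(295305014/12099331 + 2248) = √(27494601102/12099331) = 3*√36962919938451418/12099331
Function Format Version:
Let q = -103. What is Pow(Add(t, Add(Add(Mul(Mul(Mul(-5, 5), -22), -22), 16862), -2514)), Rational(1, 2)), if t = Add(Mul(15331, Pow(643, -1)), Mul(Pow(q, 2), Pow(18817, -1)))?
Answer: Mul(Rational(3, 12099331), Pow(36962919938451418, Rational(1, 2))) ≈ 47.670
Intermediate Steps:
t = Rational(295305014, 12099331) (t = Add(Mul(15331, Pow(643, -1)), Mul(Pow(-103, 2), Pow(18817, -1))) = Add(Mul(15331, Rational(1, 643)), Mul(10609, Rational(1, 18817))) = Add(Rational(15331, 643), Rational(10609, 18817)) = Rational(295305014, 12099331) ≈ 24.407)
Pow(Add(t, Add(Add(Mul(Mul(Mul(-5, 5), -22), -22), 16862), -2514)), Rational(1, 2)) = Pow(Add(Rational(295305014, 12099331), Add(Add(Mul(Mul(Mul(-5, 5), -22), -22), 16862), -2514)), Rational(1, 2)) = Pow(Add(Rational(295305014, 12099331), Add(Add(Mul(Mul(-25, -22), -22), 16862), -2514)), Rational(1, 2)) = Pow(Add(Rational(295305014, 12099331), Add(Add(Mul(550, -22), 16862), -2514)), Rational(1, 2)) = Pow(Add(Rational(295305014, 12099331), Add(Add(-12100, 16862), -2514)), Rational(1, 2)) = Pow(Add(Rational(295305014, 12099331), Add(4762, -2514)), Rational(1, 2)) = Pow(Add(Rational(295305014, 12099331), 2248), Rational(1, 2)) = Pow(Rational(27494601102, 12099331), Rational(1, 2)) = Mul(Rational(3, 12099331), Pow(36962919938451418, Rational(1, 2)))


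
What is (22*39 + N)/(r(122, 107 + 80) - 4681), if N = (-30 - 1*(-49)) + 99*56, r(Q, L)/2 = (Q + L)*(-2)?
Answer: -6421/5917 ≈ -1.0852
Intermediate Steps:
r(Q, L) = -4*L - 4*Q (r(Q, L) = 2*((Q + L)*(-2)) = 2*((L + Q)*(-2)) = 2*(-2*L - 2*Q) = -4*L - 4*Q)
N = 5563 (N = (-30 + 49) + 5544 = 19 + 5544 = 5563)
(22*39 + N)/(r(122, 107 + 80) - 4681) = (22*39 + 5563)/((-4*(107 + 80) - 4*122) - 4681) = (858 + 5563)/((-4*187 - 488) - 4681) = 6421/((-748 - 488) - 4681) = 6421/(-1236 - 4681) = 6421/(-5917) = 6421*(-1/5917) = -6421/5917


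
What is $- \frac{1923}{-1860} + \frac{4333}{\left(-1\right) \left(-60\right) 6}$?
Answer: $\frac{145861}{11160} \approx 13.07$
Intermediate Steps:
$- \frac{1923}{-1860} + \frac{4333}{\left(-1\right) \left(-60\right) 6} = \left(-1923\right) \left(- \frac{1}{1860}\right) + \frac{4333}{60 \cdot 6} = \frac{641}{620} + \frac{4333}{360} = \frac{145861}{11160}$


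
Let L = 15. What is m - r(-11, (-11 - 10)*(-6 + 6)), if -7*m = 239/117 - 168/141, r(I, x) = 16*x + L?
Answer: -582076/38493 ≈ -15.122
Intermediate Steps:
r(I, x) = 15 + 16*x (r(I, x) = 16*x + 15 = 15 + 16*x)
m = -4681/38493 (m = -(239/117 - 168/141)/7 = -(239*(1/117) - 168*1/141)/7 = -(239/117 - 56/47)/7 = -⅐*4681/5499 = -4681/38493 ≈ -0.12161)
m - r(-11, (-11 - 10)*(-6 + 6)) = -4681/38493 - (15 + 16*((-11 - 10)*(-6 + 6))) = -4681/38493 - (15 + 16*(-21*0)) = -4681/38493 - (15 + 16*0) = -4681/38493 - (15 + 0) = -4681/38493 - 1*15 = -4681/38493 - 15 = -582076/38493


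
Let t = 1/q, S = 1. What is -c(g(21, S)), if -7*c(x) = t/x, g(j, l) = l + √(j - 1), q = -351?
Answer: 1/46683 - 2*√5/46683 ≈ -7.4377e-5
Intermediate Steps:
t = -1/351 (t = 1/(-351) = -1/351 ≈ -0.0028490)
g(j, l) = l + √(-1 + j)
c(x) = 1/(2457*x) (c(x) = -(-1)/(2457*x) = 1/(2457*x))
-c(g(21, S)) = -1/(2457*(1 + √(-1 + 21))) = -1/(2457*(1 + √20)) = -1/(2457*(1 + 2*√5))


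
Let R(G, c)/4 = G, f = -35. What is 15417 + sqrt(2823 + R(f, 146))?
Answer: 15417 + sqrt(2683) ≈ 15469.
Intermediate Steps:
R(G, c) = 4*G
15417 + sqrt(2823 + R(f, 146)) = 15417 + sqrt(2823 + 4*(-35)) = 15417 + sqrt(2823 - 140) = 15417 + sqrt(2683)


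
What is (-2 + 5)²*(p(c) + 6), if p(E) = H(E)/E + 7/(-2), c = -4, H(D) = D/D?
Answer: 81/4 ≈ 20.250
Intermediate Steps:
H(D) = 1
p(E) = -7/2 + 1/E (p(E) = 1/E + 7/(-2) = 1/E + 7*(-½) = 1/E - 7/2 = -7/2 + 1/E)
(-2 + 5)²*(p(c) + 6) = (-2 + 5)²*((-7/2 + 1/(-4)) + 6) = 3²*((-7/2 - ¼) + 6) = 9*(-15/4 + 6) = 9*(9/4) = 81/4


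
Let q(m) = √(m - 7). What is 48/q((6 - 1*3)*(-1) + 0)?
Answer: -24*I*√10/5 ≈ -15.179*I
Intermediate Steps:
q(m) = √(-7 + m)
48/q((6 - 1*3)*(-1) + 0) = 48/(√(-7 + ((6 - 1*3)*(-1) + 0))) = 48/(√(-7 + ((6 - 3)*(-1) + 0))) = 48/(√(-7 + (3*(-1) + 0))) = 48/(√(-7 + (-3 + 0))) = 48/(√(-7 - 3)) = 48/(√(-10)) = 48/((I*√10)) = 48*(-I*√10/10) = -24*I*√10/5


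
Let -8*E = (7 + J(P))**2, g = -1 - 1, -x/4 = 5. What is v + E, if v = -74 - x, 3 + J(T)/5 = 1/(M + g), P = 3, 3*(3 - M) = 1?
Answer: -1729/32 ≈ -54.031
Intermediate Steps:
x = -20 (x = -4*5 = -20)
M = 8/3 (M = 3 - 1/3*1 = 3 - 1/3 = 8/3 ≈ 2.6667)
g = -2
J(T) = -15/2 (J(T) = -15 + 5/(8/3 - 2) = -15 + 5/(2/3) = -15 + 5*(3/2) = -15 + 15/2 = -15/2)
v = -54 (v = -74 - 1*(-20) = -74 + 20 = -54)
E = -1/32 (E = -(7 - 15/2)**2/8 = -(-1/2)**2/8 = -1/8*1/4 = -1/32 ≈ -0.031250)
v + E = -54 - 1/32 = -1729/32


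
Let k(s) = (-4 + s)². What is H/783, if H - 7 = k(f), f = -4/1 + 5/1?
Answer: 16/783 ≈ 0.020434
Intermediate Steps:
f = 1 (f = -4*1 + 5*1 = -4 + 5 = 1)
H = 16 (H = 7 + (-4 + 1)² = 7 + (-3)² = 7 + 9 = 16)
H/783 = 16/783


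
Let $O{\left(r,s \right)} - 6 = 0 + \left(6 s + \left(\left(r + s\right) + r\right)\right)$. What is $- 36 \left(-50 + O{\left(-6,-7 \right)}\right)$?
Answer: $3780$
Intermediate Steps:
$O{\left(r,s \right)} = 6 + 2 r + 7 s$ ($O{\left(r,s \right)} = 6 + \left(0 + \left(6 s + \left(\left(r + s\right) + r\right)\right)\right) = 6 + \left(0 + \left(6 s + \left(s + 2 r\right)\right)\right) = 6 + \left(0 + \left(2 r + 7 s\right)\right) = 6 + \left(2 r + 7 s\right) = 6 + 2 r + 7 s$)
$- 36 \left(-50 + O{\left(-6,-7 \right)}\right) = - 36 \left(-50 + \left(6 + 2 \left(-6\right) + 7 \left(-7\right)\right)\right) = - 36 \left(-50 - 55\right) = \left(-36\right) \left(-105\right) = 3780$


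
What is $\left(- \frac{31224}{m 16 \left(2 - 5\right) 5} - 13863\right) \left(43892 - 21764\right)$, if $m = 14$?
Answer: $- \frac{10729419108}{35} \approx -3.0655 \cdot 10^{8}$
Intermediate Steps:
$\left(- \frac{31224}{m 16 \left(2 - 5\right) 5} - 13863\right) \left(43892 - 21764\right) = \left(- \frac{31224}{14 \cdot 16 \left(2 - 5\right) 5} - 13863\right) \left(43892 - 21764\right) = \left(- \frac{31224}{224 \left(\left(-3\right) 5\right)} - 13863\right) \left(43892 - 21764\right) = \left(- \frac{31224}{224 \left(-15\right)} - 13863\right) 22128 = \left(- \frac{31224}{-3360} - 13863\right) 22128 = \left(\left(-31224\right) \left(- \frac{1}{3360}\right) - 13863\right) 22128 = \left(\frac{1301}{140} - 13863\right) 22128 = \left(- \frac{1939519}{140}\right) 22128 = - \frac{10729419108}{35}$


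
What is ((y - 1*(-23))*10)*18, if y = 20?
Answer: 7740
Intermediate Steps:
((y - 1*(-23))*10)*18 = ((20 - 1*(-23))*10)*18 = ((20 + 23)*10)*18 = (43*10)*18 = 430*18 = 7740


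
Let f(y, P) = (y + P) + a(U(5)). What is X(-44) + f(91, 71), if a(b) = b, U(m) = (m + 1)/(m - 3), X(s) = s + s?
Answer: 77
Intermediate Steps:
X(s) = 2*s
U(m) = (1 + m)/(-3 + m)
f(y, P) = 3 + P + y (f(y, P) = (y + P) + (1 + 5)/(-3 + 5) = (P + y) + 6/2 = (P + y) + (1/2)*6 = (P + y) + 3 = 3 + P + y)
X(-44) + f(91, 71) = 2*(-44) + (3 + 71 + 91) = -88 + 165 = 77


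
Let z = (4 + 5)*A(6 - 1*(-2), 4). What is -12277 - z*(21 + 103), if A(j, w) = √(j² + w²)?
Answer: -12277 - 4464*√5 ≈ -22259.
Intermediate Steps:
z = 36*√5 (z = (4 + 5)*√((6 - 1*(-2))² + 4²) = 9*√((6 + 2)² + 16) = 9*√(8² + 16) = 9*√(64 + 16) = 9*√80 = 9*(4*√5) = 36*√5 ≈ 80.498)
-12277 - z*(21 + 103) = -12277 - 36*√5*(21 + 103) = -12277 - 36*√5*124 = -12277 - 4464*√5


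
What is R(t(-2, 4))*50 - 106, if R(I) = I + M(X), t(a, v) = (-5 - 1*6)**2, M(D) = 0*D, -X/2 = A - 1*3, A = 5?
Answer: 5944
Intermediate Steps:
X = -4 (X = -2*(5 - 1*3) = -2*(5 - 3) = -2*2 = -4)
M(D) = 0
t(a, v) = 121 (t(a, v) = (-5 - 6)**2 = (-11)**2 = 121)
R(I) = I (R(I) = I + 0 = I)
R(t(-2, 4))*50 - 106 = 121*50 - 106 = 6050 - 106 = 5944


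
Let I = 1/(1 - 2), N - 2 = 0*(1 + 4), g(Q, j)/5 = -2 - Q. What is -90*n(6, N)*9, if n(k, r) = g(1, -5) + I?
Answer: 12960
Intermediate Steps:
g(Q, j) = -10 - 5*Q (g(Q, j) = 5*(-2 - Q) = -10 - 5*Q)
N = 2 (N = 2 + 0*(1 + 4) = 2 + 0*5 = 2 + 0 = 2)
I = -1 (I = 1/(-1) = -1)
n(k, r) = -16 (n(k, r) = (-10 - 5*1) - 1 = (-10 - 5) - 1 = -15 - 1 = -16)
-90*n(6, N)*9 = -90*(-16)*9 = 1440*9 = 12960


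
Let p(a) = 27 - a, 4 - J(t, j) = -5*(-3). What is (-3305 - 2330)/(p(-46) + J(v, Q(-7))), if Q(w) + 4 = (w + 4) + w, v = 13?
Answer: -5635/62 ≈ -90.887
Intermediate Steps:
Q(w) = 2*w (Q(w) = -4 + ((w + 4) + w) = -4 + ((4 + w) + w) = -4 + (4 + 2*w) = 2*w)
J(t, j) = -11 (J(t, j) = 4 - (-5)*(-3) = 4 - 1*15 = 4 - 15 = -11)
(-3305 - 2330)/(p(-46) + J(v, Q(-7))) = (-3305 - 2330)/((27 - 1*(-46)) - 11) = -5635/((27 + 46) - 11) = -5635/(73 - 11) = -5635/62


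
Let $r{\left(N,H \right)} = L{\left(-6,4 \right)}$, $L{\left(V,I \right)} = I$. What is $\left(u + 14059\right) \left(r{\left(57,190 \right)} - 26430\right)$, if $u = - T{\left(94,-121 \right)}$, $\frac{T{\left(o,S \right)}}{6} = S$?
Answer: $-390708410$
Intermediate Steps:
$T{\left(o,S \right)} = 6 S$
$r{\left(N,H \right)} = 4$
$u = 726$ ($u = - 6 \left(-121\right) = \left(-1\right) \left(-726\right) = 726$)
$\left(u + 14059\right) \left(r{\left(57,190 \right)} - 26430\right) = \left(726 + 14059\right) \left(4 - 26430\right) = 14785 \left(-26426\right) = -390708410$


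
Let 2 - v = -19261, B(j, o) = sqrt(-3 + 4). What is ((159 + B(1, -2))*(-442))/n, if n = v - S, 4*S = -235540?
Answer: -17680/19537 ≈ -0.90495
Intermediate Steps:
S = -58885 (S = (1/4)*(-235540) = -58885)
B(j, o) = 1 (B(j, o) = sqrt(1) = 1)
v = 19263 (v = 2 - 1*(-19261) = 2 + 19261 = 19263)
n = 78148 (n = 19263 - 1*(-58885) = 19263 + 58885 = 78148)
((159 + B(1, -2))*(-442))/n = ((159 + 1)*(-442))/78148 = (160*(-442))*(1/78148) = -70720*1/78148 = -17680/19537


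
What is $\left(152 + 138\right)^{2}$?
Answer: $84100$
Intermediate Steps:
$\left(152 + 138\right)^{2} = 290^{2} = 84100$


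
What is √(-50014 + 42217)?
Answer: I*√7797 ≈ 88.301*I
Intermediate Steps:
√(-50014 + 42217) = √(-7797) = I*√7797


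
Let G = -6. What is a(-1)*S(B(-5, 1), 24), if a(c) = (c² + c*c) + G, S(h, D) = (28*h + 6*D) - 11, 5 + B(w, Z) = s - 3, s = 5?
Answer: -196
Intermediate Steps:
B(w, Z) = -3 (B(w, Z) = -5 + (5 - 3) = -5 + 2 = -3)
S(h, D) = -11 + 6*D + 28*h (S(h, D) = (6*D + 28*h) - 11 = -11 + 6*D + 28*h)
a(c) = -6 + 2*c² (a(c) = (c² + c*c) - 6 = (c² + c²) - 6 = 2*c² - 6 = -6 + 2*c²)
a(-1)*S(B(-5, 1), 24) = (-6 + 2*(-1)²)*(-11 + 6*24 + 28*(-3)) = (-6 + 2*1)*(-11 + 144 - 84) = (-6 + 2)*49 = -4*49 = -196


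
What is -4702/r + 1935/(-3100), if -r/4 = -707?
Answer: -1002419/438340 ≈ -2.2869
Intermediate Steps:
r = 2828 (r = -4*(-707) = 2828)
-4702/r + 1935/(-3100) = -4702/2828 + 1935/(-3100) = -4702*1/2828 + 1935*(-1/3100) = -2351/1414 - 387/620 = -1002419/438340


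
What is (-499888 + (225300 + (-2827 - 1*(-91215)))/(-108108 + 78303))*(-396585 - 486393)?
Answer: 4385303034254128/9935 ≈ 4.4140e+11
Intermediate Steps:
(-499888 + (225300 + (-2827 - 1*(-91215)))/(-108108 + 78303))*(-396585 - 486393) = (-499888 + (225300 + (-2827 + 91215))/(-29805))*(-882978) = (-499888 + (225300 + 88388)*(-1/29805))*(-882978) = (-499888 + 313688*(-1/29805))*(-882978) = (-499888 - 313688/29805)*(-882978) = -14899475528/29805*(-882978) = 4385303034254128/9935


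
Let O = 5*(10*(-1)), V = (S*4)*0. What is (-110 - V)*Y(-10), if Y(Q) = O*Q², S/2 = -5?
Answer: 550000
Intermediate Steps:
S = -10 (S = 2*(-5) = -10)
V = 0 (V = -10*4*0 = -40*0 = 0)
O = -50 (O = 5*(-10) = -50)
Y(Q) = -50*Q²
(-110 - V)*Y(-10) = (-110 - 1*0)*(-50*(-10)²) = (-110 + 0)*(-50*100) = -110*(-5000) = 550000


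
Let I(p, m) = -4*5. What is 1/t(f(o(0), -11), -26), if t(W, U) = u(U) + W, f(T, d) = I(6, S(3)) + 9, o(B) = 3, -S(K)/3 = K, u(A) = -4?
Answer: -1/15 ≈ -0.066667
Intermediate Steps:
S(K) = -3*K
I(p, m) = -20
f(T, d) = -11 (f(T, d) = -20 + 9 = -11)
t(W, U) = -4 + W
1/t(f(o(0), -11), -26) = 1/(-4 - 11) = 1/(-15) = -1/15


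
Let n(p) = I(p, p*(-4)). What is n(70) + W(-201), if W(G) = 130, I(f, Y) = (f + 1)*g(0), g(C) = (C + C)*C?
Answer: 130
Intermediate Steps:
g(C) = 2*C² (g(C) = (2*C)*C = 2*C²)
I(f, Y) = 0 (I(f, Y) = (f + 1)*(2*0²) = (1 + f)*(2*0) = (1 + f)*0 = 0)
n(p) = 0
n(70) + W(-201) = 0 + 130 = 130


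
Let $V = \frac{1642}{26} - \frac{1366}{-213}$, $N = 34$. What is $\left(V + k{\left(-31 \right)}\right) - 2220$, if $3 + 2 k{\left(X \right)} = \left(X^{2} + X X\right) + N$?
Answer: $- \frac{6501241}{5538} \approx -1173.9$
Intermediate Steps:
$V = \frac{192631}{2769}$ ($V = 1642 \cdot \frac{1}{26} - - \frac{1366}{213} = \frac{821}{13} + \frac{1366}{213} = \frac{192631}{2769} \approx 69.567$)
$k{\left(X \right)} = \frac{31}{2} + X^{2}$ ($k{\left(X \right)} = - \frac{3}{2} + \frac{\left(X^{2} + X X\right) + 34}{2} = - \frac{3}{2} + \frac{\left(X^{2} + X^{2}\right) + 34}{2} = - \frac{3}{2} + \frac{2 X^{2} + 34}{2} = - \frac{3}{2} + \frac{34 + 2 X^{2}}{2} = - \frac{3}{2} + \left(17 + X^{2}\right) = \frac{31}{2} + X^{2}$)
$\left(V + k{\left(-31 \right)}\right) - 2220 = \left(\frac{192631}{2769} + \left(\frac{31}{2} + \left(-31\right)^{2}\right)\right) - 2220 = \left(\frac{192631}{2769} + \left(\frac{31}{2} + 961\right)\right) - 2220 = \left(\frac{192631}{2769} + \frac{1953}{2}\right) - 2220 = \frac{5793119}{5538} - 2220 = - \frac{6501241}{5538}$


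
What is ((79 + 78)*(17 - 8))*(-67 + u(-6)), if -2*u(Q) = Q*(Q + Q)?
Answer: -145539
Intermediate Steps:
u(Q) = -Q² (u(Q) = -Q*(Q + Q)/2 = -Q*2*Q/2 = -Q²)
((79 + 78)*(17 - 8))*(-67 + u(-6)) = ((79 + 78)*(17 - 8))*(-67 - 1*(-6)²) = (157*9)*(-67 - 1*36) = 1413*(-67 - 36) = 1413*(-103) = -145539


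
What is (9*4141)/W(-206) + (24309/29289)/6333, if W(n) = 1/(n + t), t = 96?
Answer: -84491291323169/20609693 ≈ -4.0996e+6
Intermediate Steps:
W(n) = 1/(96 + n) (W(n) = 1/(n + 96) = 1/(96 + n))
(9*4141)/W(-206) + (24309/29289)/6333 = (9*4141)/(1/(96 - 206)) + (24309/29289)/6333 = 37269/(1/(-110)) + (24309*(1/29289))*(1/6333) = 37269/(-1/110) + (8103/9763)*(1/6333) = 37269*(-110) + 2701/20609693 = -4099590 + 2701/20609693 = -84491291323169/20609693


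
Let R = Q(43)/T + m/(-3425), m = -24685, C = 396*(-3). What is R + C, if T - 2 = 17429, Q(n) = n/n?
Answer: -14098941648/11940235 ≈ -1180.8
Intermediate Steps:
C = -1188
Q(n) = 1
T = 17431 (T = 2 + 17429 = 17431)
R = 86057532/11940235 (R = 1/17431 - 24685/(-3425) = 1*(1/17431) - 24685*(-1/3425) = 1/17431 + 4937/685 = 86057532/11940235 ≈ 7.2074)
R + C = 86057532/11940235 - 1188 = -14098941648/11940235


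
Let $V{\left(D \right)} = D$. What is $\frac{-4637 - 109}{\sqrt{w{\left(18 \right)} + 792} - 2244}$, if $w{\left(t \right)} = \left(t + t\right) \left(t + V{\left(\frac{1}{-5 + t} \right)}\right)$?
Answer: $\frac{3845842}{1817867} + \frac{791 \sqrt{6773}}{1817867} \approx 2.1514$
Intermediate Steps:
$w{\left(t \right)} = 2 t \left(t + \frac{1}{-5 + t}\right)$ ($w{\left(t \right)} = \left(t + t\right) \left(t + \frac{1}{-5 + t}\right) = 2 t \left(t + \frac{1}{-5 + t}\right)$)
$\frac{-4637 - 109}{\sqrt{w{\left(18 \right)} + 792} - 2244} = \frac{-4637 - 109}{\sqrt{2 \cdot 18 \frac{1}{-5 + 18} \left(1 + 18 \left(-5 + 18\right)\right) + 792} - 2244} = \frac{-4637 - 109}{\sqrt{2 \cdot 18 \cdot \frac{1}{13} \left(1 + 18 \cdot 13\right) + 792} - 2244} = \frac{-4637 - 109}{\sqrt{2 \cdot 18 \cdot \frac{1}{13} \left(1 + 234\right) + 792} - 2244} = - \frac{4746}{\sqrt{2 \cdot 18 \cdot \frac{1}{13} \cdot 235 + 792} - 2244} = - \frac{4746}{\sqrt{\frac{8460}{13} + 792} - 2244} = - \frac{4746}{\sqrt{\frac{18756}{13}} - 2244} = - \frac{4746}{\frac{6 \sqrt{6773}}{13} - 2244} = - \frac{4746}{-2244 + \frac{6 \sqrt{6773}}{13}}$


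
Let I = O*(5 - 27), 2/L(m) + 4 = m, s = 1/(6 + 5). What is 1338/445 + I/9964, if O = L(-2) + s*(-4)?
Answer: 20007983/6650970 ≈ 3.0083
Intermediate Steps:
s = 1/11 ≈ 0.090909
L(m) = 2/(-4 + m)
O = -23/33 (O = 2/(-4 - 2) + (1/11)*(-4) = 2/(-6) - 4/11 = 2*(-1/6) - 4/11 = -1/3 - 4/11 = -23/33 ≈ -0.69697)
I = 46/3 (I = -23*(5 - 27)/33 = -23/33*(-22) = 46/3 ≈ 15.333)
1338/445 + I/9964 = 1338/445 + (46/3)/9964 = 1338*(1/445) + (46/3)*(1/9964) = 1338/445 + 23/14946 = 20007983/6650970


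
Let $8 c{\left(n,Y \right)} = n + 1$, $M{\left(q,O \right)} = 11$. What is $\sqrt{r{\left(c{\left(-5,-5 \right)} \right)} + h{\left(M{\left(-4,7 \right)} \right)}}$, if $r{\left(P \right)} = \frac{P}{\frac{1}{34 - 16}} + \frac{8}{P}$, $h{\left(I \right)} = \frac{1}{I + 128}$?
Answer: $\frac{3 i \sqrt{53654}}{139} \approx 4.9993 i$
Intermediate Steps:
$h{\left(I \right)} = \frac{1}{128 + I}$
$c{\left(n,Y \right)} = \frac{1}{8} + \frac{n}{8}$ ($c{\left(n,Y \right)} = \frac{n + 1}{8} = \frac{1 + n}{8} = \frac{1}{8} + \frac{n}{8}$)
$r{\left(P \right)} = \frac{8}{P} + 18 P$ ($r{\left(P \right)} = \frac{P}{\frac{1}{18}} + \frac{8}{P} = P \frac{1}{\frac{1}{18}} + \frac{8}{P} = P 18 + \frac{8}{P} = 18 P + \frac{8}{P} = \frac{8}{P} + 18 P$)
$\sqrt{r{\left(c{\left(-5,-5 \right)} \right)} + h{\left(M{\left(-4,7 \right)} \right)}} = \sqrt{\left(\frac{8}{\frac{1}{8} + \frac{1}{8} \left(-5\right)} + 18 \left(\frac{1}{8} + \frac{1}{8} \left(-5\right)\right)\right) + \frac{1}{128 + 11}} = \sqrt{\left(\frac{8}{\frac{1}{8} - \frac{5}{8}} + 18 \left(\frac{1}{8} - \frac{5}{8}\right)\right) + \frac{1}{139}} = \sqrt{\left(\frac{8}{- \frac{1}{2}} + 18 \left(- \frac{1}{2}\right)\right) + \frac{1}{139}} = \sqrt{\left(8 \left(-2\right) - 9\right) + \frac{1}{139}} = \sqrt{\left(-16 - 9\right) + \frac{1}{139}} = \sqrt{-25 + \frac{1}{139}} = \sqrt{- \frac{3474}{139}} = \frac{3 i \sqrt{53654}}{139}$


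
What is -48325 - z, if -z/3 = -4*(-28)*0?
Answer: -48325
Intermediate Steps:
z = 0 (z = -3*(-4*(-28))*0 = -336*0 = -3*0 = 0)
-48325 - z = -48325 - 1*0 = -48325 + 0 = -48325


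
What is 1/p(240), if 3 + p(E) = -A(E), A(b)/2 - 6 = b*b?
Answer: -1/115215 ≈ -8.6794e-6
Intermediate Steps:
A(b) = 12 + 2*b² (A(b) = 12 + 2*(b*b) = 12 + 2*b²)
p(E) = -15 - 2*E² (p(E) = -3 - (12 + 2*E²) = -3 + (-12 - 2*E²) = -15 - 2*E²)
1/p(240) = 1/(-15 - 2*240²) = 1/(-15 - 2*57600) = 1/(-15 - 115200) = 1/(-115215) = -1/115215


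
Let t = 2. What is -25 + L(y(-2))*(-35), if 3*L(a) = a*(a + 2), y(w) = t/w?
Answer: -40/3 ≈ -13.333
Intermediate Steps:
y(w) = 2/w
L(a) = a*(2 + a)/3 (L(a) = (a*(a + 2))/3 = (a*(2 + a))/3 = a*(2 + a)/3)
-25 + L(y(-2))*(-35) = -25 + ((2/(-2))*(2 + 2/(-2))/3)*(-35) = -25 + ((2*(-½))*(2 + 2*(-½))/3)*(-35) = -25 + ((⅓)*(-1)*(2 - 1))*(-35) = -25 + ((⅓)*(-1)*1)*(-35) = -25 - ⅓*(-35) = -25 + 35/3 = -40/3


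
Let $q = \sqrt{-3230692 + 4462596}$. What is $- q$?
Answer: $- 4 \sqrt{76994} \approx -1109.9$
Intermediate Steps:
$q = 4 \sqrt{76994}$ ($q = \sqrt{1231904} = 4 \sqrt{76994} \approx 1109.9$)
$- q = - 4 \sqrt{76994}$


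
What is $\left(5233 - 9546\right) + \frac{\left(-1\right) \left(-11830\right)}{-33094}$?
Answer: $- \frac{71373126}{16547} \approx -4313.4$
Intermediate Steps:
$\left(5233 - 9546\right) + \frac{\left(-1\right) \left(-11830\right)}{-33094} = -4313 + 11830 \left(- \frac{1}{33094}\right) = -4313 - \frac{5915}{16547} = - \frac{71373126}{16547}$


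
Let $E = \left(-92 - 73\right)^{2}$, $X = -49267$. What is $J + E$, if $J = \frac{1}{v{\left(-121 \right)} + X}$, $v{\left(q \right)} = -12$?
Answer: $\frac{1341620774}{49279} \approx 27225.0$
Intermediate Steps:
$E = 27225$ ($E = \left(-165\right)^{2} = 27225$)
$J = - \frac{1}{49279}$ ($J = \frac{1}{-12 - 49267} = \frac{1}{-49279} = - \frac{1}{49279} \approx -2.0293 \cdot 10^{-5}$)
$J + E = - \frac{1}{49279} + 27225 = \frac{1341620774}{49279}$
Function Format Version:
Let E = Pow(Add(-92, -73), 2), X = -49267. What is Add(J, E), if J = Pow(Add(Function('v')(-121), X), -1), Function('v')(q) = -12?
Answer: Rational(1341620774, 49279) ≈ 27225.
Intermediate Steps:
E = 27225 (E = Pow(-165, 2) = 27225)
J = Rational(-1, 49279) (J = Pow(Add(-12, -49267), -1) = Pow(-49279, -1) = Rational(-1, 49279) ≈ -2.0293e-5)
Add(J, E) = Add(Rational(-1, 49279), 27225) = Rational(1341620774, 49279)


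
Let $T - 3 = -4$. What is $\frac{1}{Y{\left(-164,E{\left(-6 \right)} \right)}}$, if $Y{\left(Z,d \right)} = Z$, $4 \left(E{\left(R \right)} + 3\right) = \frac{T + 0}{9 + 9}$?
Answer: $- \frac{1}{164} \approx -0.0060976$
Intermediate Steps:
$T = -1$ ($T = 3 - 4 = -1$)
$E{\left(R \right)} = - \frac{217}{72}$ ($E{\left(R \right)} = -3 + \frac{\left(-1 + 0\right) \frac{1}{9 + 9}}{4} = -3 + \frac{\left(-1\right) \frac{1}{18}}{4} = -3 + \frac{1}{4} \left(- \frac{1}{18}\right) = -3 - \frac{1}{72} = - \frac{217}{72}$)
$\frac{1}{Y{\left(-164,E{\left(-6 \right)} \right)}} = \frac{1}{-164} = - \frac{1}{164}$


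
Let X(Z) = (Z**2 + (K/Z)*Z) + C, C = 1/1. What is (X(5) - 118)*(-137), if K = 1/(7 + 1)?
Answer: 100695/8 ≈ 12587.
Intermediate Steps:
K = 1/8 ≈ 0.12500
C = 1
X(Z) = 9/8 + Z**2 (X(Z) = (Z**2 + (1/(8*Z))*Z) + 1 = (Z**2 + 1/8) + 1 = (1/8 + Z**2) + 1 = 9/8 + Z**2)
(X(5) - 118)*(-137) = ((9/8 + 5**2) - 118)*(-137) = ((9/8 + 25) - 118)*(-137) = (209/8 - 118)*(-137) = -735/8*(-137) = 100695/8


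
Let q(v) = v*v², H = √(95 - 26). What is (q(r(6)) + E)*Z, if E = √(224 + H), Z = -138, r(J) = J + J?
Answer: -238464 - 138*√(224 + √69) ≈ -2.4057e+5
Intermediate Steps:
r(J) = 2*J
H = √69 ≈ 8.3066
q(v) = v³
E = √(224 + √69) ≈ 15.242
(q(r(6)) + E)*Z = ((2*6)³ + √(224 + √69))*(-138) = (12³ + √(224 + √69))*(-138) = (1728 + √(224 + √69))*(-138) = -238464 - 138*√(224 + √69)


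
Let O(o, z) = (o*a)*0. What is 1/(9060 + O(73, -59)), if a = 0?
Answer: 1/9060 ≈ 0.00011038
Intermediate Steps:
O(o, z) = 0 (O(o, z) = (o*0)*0 = 0*0 = 0)
1/(9060 + O(73, -59)) = 1/(9060 + 0) = 1/9060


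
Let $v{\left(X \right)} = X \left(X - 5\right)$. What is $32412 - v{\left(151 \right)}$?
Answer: $10366$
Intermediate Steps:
$v{\left(X \right)} = X \left(-5 + X\right)$
$32412 - v{\left(151 \right)} = 32412 - 151 \left(-5 + 151\right) = 32412 - 151 \cdot 146 = 32412 - 22046 = 10366$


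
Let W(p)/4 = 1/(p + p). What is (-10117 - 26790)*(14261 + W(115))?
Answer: -60528107419/115 ≈ -5.2633e+8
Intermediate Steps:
W(p) = 2/p (W(p) = 4/(p + p) = 4/((2*p)) = 4*(1/(2*p)) = 2/p)
(-10117 - 26790)*(14261 + W(115)) = (-10117 - 26790)*(14261 + 2/115) = -36907*(14261 + 2*(1/115)) = -36907*(14261 + 2/115) = -36907*1640017/115 = -60528107419/115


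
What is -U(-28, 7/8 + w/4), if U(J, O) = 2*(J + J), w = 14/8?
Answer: 112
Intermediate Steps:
w = 7/4 (w = 14*(1/8) = 7/4 ≈ 1.7500)
U(J, O) = 4*J (U(J, O) = 2*(2*J) = 4*J)
-U(-28, 7/8 + w/4) = -4*(-28) = -1*(-112) = 112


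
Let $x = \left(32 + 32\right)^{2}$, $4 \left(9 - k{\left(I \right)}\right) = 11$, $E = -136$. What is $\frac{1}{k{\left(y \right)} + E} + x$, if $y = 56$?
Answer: $\frac{2125820}{519} \approx 4096.0$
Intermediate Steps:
$k{\left(I \right)} = \frac{25}{4}$ ($k{\left(I \right)} = 9 - \frac{11}{4} = \frac{25}{4}$)
$x = 4096$ ($x = 64^{2} = 4096$)
$\frac{1}{k{\left(y \right)} + E} + x = \frac{1}{\frac{25}{4} - 136} + 4096 = \frac{1}{- \frac{519}{4}} + 4096 = - \frac{4}{519} + 4096 = \frac{2125820}{519}$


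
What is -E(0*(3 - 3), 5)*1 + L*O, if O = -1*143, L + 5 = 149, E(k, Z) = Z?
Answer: -20597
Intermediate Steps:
L = 144 (L = -5 + 149 = 144)
O = -143
-E(0*(3 - 3), 5)*1 + L*O = -1*5*1 + 144*(-143) = -5*1 - 20592 = -5 - 20592 = -20597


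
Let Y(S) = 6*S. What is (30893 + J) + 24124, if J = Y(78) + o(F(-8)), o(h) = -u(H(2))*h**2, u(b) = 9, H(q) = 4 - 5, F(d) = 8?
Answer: 54909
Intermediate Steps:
H(q) = -1
o(h) = -9*h**2
J = -108 (J = 6*78 - 9*8**2 = 468 - 9*64 = 468 - 576 = -108)
(30893 + J) + 24124 = (30893 - 108) + 24124 = 30785 + 24124 = 54909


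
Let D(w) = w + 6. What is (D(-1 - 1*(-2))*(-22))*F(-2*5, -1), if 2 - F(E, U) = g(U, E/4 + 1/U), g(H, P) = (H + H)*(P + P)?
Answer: 1848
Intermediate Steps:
D(w) = 6 + w
g(H, P) = 4*H*P (g(H, P) = (2*H)*(2*P) = 4*H*P)
F(E, U) = 2 - 4*U*(1/U + E/4) (F(E, U) = 2 - 4*U*(E/4 + 1/U) = 2 - 4*U*(1/U + E/4))
(D(-1 - 1*(-2))*(-22))*F(-2*5, -1) = ((6 + (-1 - 1*(-2)))*(-22))*(-2 - 1*(-2*5)*(-1)) = ((6 + (-1 + 2))*(-22))*(-2 - 1*(-10)*(-1)) = ((6 + 1)*(-22))*(-2 - 10) = (7*(-22))*(-12) = -154*(-12) = 1848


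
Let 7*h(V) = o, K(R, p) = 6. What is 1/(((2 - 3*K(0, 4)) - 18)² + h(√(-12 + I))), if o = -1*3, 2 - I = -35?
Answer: 7/8089 ≈ 0.00086537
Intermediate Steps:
I = 37 (I = 2 - 1*(-35) = 2 + 35 = 37)
o = -3
h(V) = -3/7 (h(V) = (⅐)*(-3) = -3/7)
1/(((2 - 3*K(0, 4)) - 18)² + h(√(-12 + I))) = 1/(((2 - 3*6) - 18)² - 3/7) = 1/(((2 - 18) - 18)² - 3/7) = 1/((-16 - 18)² - 3/7) = 1/((-34)² - 3/7) = 1/(1156 - 3/7) = 1/(8089/7) = 7/8089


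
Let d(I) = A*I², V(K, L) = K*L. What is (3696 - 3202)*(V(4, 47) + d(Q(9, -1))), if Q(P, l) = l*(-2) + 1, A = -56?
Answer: -156104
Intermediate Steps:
Q(P, l) = 1 - 2*l (Q(P, l) = -2*l + 1 = 1 - 2*l)
d(I) = -56*I²
(3696 - 3202)*(V(4, 47) + d(Q(9, -1))) = (3696 - 3202)*(4*47 - 56*(1 - 2*(-1))²) = 494*(188 - 56*(1 + 2)²) = 494*(188 - 56*3²) = 494*(188 - 56*9) = 494*(188 - 504) = 494*(-316) = -156104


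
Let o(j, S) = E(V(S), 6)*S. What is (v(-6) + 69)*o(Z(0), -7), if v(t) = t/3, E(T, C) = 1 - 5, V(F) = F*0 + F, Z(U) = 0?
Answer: 1876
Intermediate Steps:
V(F) = F (V(F) = 0 + F = F)
E(T, C) = -4
o(j, S) = -4*S
v(t) = t/3 (v(t) = t*(⅓) = t/3)
(v(-6) + 69)*o(Z(0), -7) = ((⅓)*(-6) + 69)*(-4*(-7)) = (-2 + 69)*28 = 67*28 = 1876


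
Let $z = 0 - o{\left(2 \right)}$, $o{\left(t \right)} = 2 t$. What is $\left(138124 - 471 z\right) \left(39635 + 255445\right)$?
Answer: $41313560640$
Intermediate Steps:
$z = -4$ ($z = 0 - 2 \cdot 2 = 0 - 4 = -4$)
$\left(138124 - 471 z\right) \left(39635 + 255445\right) = \left(138124 - -1884\right) \left(39635 + 255445\right) = \left(138124 + 1884\right) 295080 = 140008 \cdot 295080 = 41313560640$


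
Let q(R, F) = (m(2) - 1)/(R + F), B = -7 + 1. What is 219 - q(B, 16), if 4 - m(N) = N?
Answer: 2189/10 ≈ 218.90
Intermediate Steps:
m(N) = 4 - N
B = -6
q(R, F) = 1/(F + R) (q(R, F) = ((4 - 1*2) - 1)/(R + F) = ((4 - 2) - 1)/(F + R) = (2 - 1)/(F + R) = 1/(F + R))
219 - q(B, 16) = 219 - 1/(16 - 6) = 219 - 1/10 = 219 - 1*⅒ = 219 - ⅒ = 2189/10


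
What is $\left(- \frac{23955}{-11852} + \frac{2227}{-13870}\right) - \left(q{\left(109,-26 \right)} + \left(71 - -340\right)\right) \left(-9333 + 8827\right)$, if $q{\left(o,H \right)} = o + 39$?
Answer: $\frac{23248947122203}{82193620} \approx 2.8286 \cdot 10^{5}$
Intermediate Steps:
$q{\left(o,H \right)} = 39 + o$
$\left(- \frac{23955}{-11852} + \frac{2227}{-13870}\right) - \left(q{\left(109,-26 \right)} + \left(71 - -340\right)\right) \left(-9333 + 8827\right) = \left(- \frac{23955}{-11852} + \frac{2227}{-13870}\right) - \left(\left(39 + 109\right) + \left(71 - -340\right)\right) \left(-9333 + 8827\right) = \left(\left(-23955\right) \left(- \frac{1}{11852}\right) + 2227 \left(- \frac{1}{13870}\right)\right) - \left(148 + \left(71 + 340\right)\right) \left(-506\right) = \left(\frac{23955}{11852} - \frac{2227}{13870}\right) - \left(148 + 411\right) \left(-506\right) = \frac{152930723}{82193620} - 559 \left(-506\right) = \frac{152930723}{82193620} - -282854 = \frac{152930723}{82193620} + 282854 = \frac{23248947122203}{82193620}$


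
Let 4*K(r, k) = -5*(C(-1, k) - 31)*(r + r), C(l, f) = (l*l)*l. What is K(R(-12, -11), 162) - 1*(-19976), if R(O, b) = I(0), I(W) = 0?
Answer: 19976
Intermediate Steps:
R(O, b) = 0
C(l, f) = l³ (C(l, f) = l²*l = l³)
K(r, k) = 80*r (K(r, k) = (-5*((-1)³ - 31)*(r + r))/4 = (-5*(-1 - 31)*2*r)/4 = (-(-160)*2*r)/4 = (-(-320)*r)/4 = (320*r)/4 = 80*r)
K(R(-12, -11), 162) - 1*(-19976) = 80*0 - 1*(-19976) = 0 + 19976 = 19976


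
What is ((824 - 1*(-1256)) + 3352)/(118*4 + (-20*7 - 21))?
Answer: 5432/311 ≈ 17.466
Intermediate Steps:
((824 - 1*(-1256)) + 3352)/(118*4 + (-20*7 - 21)) = ((824 + 1256) + 3352)/(472 + (-140 - 21)) = (2080 + 3352)/(472 - 161) = 5432/311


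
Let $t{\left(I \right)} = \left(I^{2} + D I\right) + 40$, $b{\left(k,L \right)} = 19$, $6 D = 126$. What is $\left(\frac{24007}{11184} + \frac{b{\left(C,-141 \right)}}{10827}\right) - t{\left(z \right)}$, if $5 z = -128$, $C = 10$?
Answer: $- \frac{157024090489}{1009076400} \approx -155.61$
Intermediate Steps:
$D = 21$ ($D = \frac{1}{6} \cdot 126 = 21$)
$z = - \frac{128}{5}$ ($z = \frac{1}{5} \left(-128\right) = - \frac{128}{5} \approx -25.6$)
$t{\left(I \right)} = 40 + I^{2} + 21 I$ ($t{\left(I \right)} = \left(I^{2} + 21 I\right) + 40 = 40 + I^{2} + 21 I$)
$\left(\frac{24007}{11184} + \frac{b{\left(C,-141 \right)}}{10827}\right) - t{\left(z \right)} = \left(\frac{24007}{11184} + \frac{19}{10827}\right) - \left(40 + \left(- \frac{128}{5}\right)^{2} + 21 \left(- \frac{128}{5}\right)\right) = \left(24007 \cdot \frac{1}{11184} + 19 \cdot \frac{1}{10827}\right) - \left(40 + \frac{16384}{25} - \frac{2688}{5}\right) = \left(\frac{24007}{11184} + \frac{19}{10827}\right) - \frac{3944}{25} = \frac{86712095}{40363056} - \frac{3944}{25} = - \frac{157024090489}{1009076400}$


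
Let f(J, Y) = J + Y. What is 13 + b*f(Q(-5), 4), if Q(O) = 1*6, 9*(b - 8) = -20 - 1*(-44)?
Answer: 359/3 ≈ 119.67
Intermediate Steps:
b = 32/3 (b = 8 + (-20 - 1*(-44))/9 = 8 + (-20 + 44)/9 = 8 + (⅑)*24 = 8 + 8/3 = 32/3 ≈ 10.667)
Q(O) = 6
13 + b*f(Q(-5), 4) = 13 + 32*(6 + 4)/3 = 13 + (32/3)*10 = 13 + 320/3 = 359/3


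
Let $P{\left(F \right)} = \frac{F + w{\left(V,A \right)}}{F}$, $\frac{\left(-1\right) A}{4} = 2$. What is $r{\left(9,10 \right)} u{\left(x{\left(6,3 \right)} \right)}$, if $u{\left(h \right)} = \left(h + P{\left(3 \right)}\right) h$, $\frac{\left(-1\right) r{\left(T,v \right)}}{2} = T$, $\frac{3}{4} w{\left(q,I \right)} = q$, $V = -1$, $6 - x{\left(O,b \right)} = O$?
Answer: $0$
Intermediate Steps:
$A = -8$ ($A = \left(-4\right) 2 = -8$)
$x{\left(O,b \right)} = 6 - O$
$w{\left(q,I \right)} = \frac{4 q}{3}$
$r{\left(T,v \right)} = - 2 T$
$P{\left(F \right)} = \frac{- \frac{4}{3} + F}{F}$ ($P{\left(F \right)} = \frac{F + \frac{4}{3} \left(-1\right)}{F} = \frac{F - \frac{4}{3}}{F} = \frac{- \frac{4}{3} + F}{F}$)
$u{\left(h \right)} = h \left(\frac{5}{9} + h\right)$ ($u{\left(h \right)} = \left(h + \frac{- \frac{4}{3} + 3}{3}\right) h = \left(h + \frac{1}{3} \cdot \frac{5}{3}\right) h = \left(h + \frac{5}{9}\right) h = \left(\frac{5}{9} + h\right) h = h \left(\frac{5}{9} + h\right)$)
$r{\left(9,10 \right)} u{\left(x{\left(6,3 \right)} \right)} = \left(-2\right) 9 \frac{\left(6 - 6\right) \left(5 + 9 \left(6 - 6\right)\right)}{9} = - 18 \frac{\left(6 - 6\right) \left(5 + 9 \left(6 - 6\right)\right)}{9} = - 18 \cdot \frac{1}{9} \cdot 0 \left(5 + 9 \cdot 0\right) = - 18 \cdot \frac{1}{9} \cdot 0 \left(5 + 0\right) = - 18 \cdot \frac{1}{9} \cdot 0 \cdot 5 = \left(-18\right) 0 = 0$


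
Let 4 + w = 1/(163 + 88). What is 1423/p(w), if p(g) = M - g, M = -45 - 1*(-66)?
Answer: 357173/6274 ≈ 56.929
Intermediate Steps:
M = 21 (M = -45 + 66 = 21)
w = -1003/251 (w = -4 + 1/(163 + 88) = -4 + 1/251 = -1003/251 ≈ -3.9960)
p(g) = 21 - g
1423/p(w) = 1423/(21 - 1*(-1003/251)) = 1423/(21 + 1003/251) = 1423/(6274/251) = 1423*(251/6274) = 357173/6274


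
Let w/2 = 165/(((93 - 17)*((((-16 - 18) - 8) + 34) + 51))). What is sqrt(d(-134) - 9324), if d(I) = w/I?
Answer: I*sqrt(111752181512751)/109478 ≈ 96.561*I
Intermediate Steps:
w = 165/1634 (w = 2*(165/(((93 - 17)*((((-16 - 18) - 8) + 34) + 51)))) = 2*(165/((76*(((-34 - 8) + 34) + 51)))) = 2*(165/((76*((-42 + 34) + 51)))) = 2*(165/((76*(-8 + 51)))) = 2*(165/((76*43))) = 2*(165/3268) = 165/1634 ≈ 0.10098)
d(I) = 165/(1634*I)
sqrt(d(-134) - 9324) = sqrt((165/1634)/(-134) - 9324) = sqrt((165/1634)*(-1/134) - 9324) = sqrt(-165/218956 - 9324) = sqrt(-2041545909/218956) = I*sqrt(111752181512751)/109478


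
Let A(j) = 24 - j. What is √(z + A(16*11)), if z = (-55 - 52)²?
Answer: √11297 ≈ 106.29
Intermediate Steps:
z = 11449 (z = (-107)² = 11449)
√(z + A(16*11)) = √(11449 + (24 - 16*11)) = √(11449 + (24 - 1*176)) = √(11449 + (24 - 176)) = √(11449 - 152) = √11297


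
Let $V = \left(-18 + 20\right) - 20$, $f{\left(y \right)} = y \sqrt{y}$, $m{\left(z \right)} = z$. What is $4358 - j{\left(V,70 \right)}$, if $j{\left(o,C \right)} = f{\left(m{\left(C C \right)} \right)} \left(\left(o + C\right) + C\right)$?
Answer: $-41841642$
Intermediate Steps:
$f{\left(y \right)} = y^{\frac{3}{2}}$
$V = -18$ ($V = 2 - 20 = -18$)
$j{\left(o,C \right)} = \left(C^{2}\right)^{\frac{3}{2}} \left(o + 2 C\right)$ ($j{\left(o,C \right)} = \left(C C\right)^{\frac{3}{2}} \left(\left(o + C\right) + C\right) = \left(C^{2}\right)^{\frac{3}{2}} \left(\left(C + o\right) + C\right) = \left(C^{2}\right)^{\frac{3}{2}} \left(o + 2 C\right)$)
$4358 - j{\left(V,70 \right)} = 4358 - \left(70^{2}\right)^{\frac{3}{2}} \left(-18 + 2 \cdot 70\right) = 4358 - 4900^{\frac{3}{2}} \left(-18 + 140\right) = 4358 - 343000 \cdot 122 = 4358 - 41846000 = -41841642$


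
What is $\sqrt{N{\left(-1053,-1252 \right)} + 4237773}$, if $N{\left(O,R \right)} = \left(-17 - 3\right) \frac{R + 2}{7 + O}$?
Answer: $\frac{\sqrt{1159147273417}}{523} \approx 2058.6$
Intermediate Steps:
$N{\left(O,R \right)} = - \frac{20 \left(2 + R\right)}{7 + O}$ ($N{\left(O,R \right)} = - 20 \frac{2 + R}{7 + O} = - \frac{20 \left(2 + R\right)}{7 + O}$)
$\sqrt{N{\left(-1053,-1252 \right)} + 4237773} = \sqrt{\frac{20 \left(-2 - -1252\right)}{7 - 1053} + 4237773} = \sqrt{\frac{20 \left(-2 + 1252\right)}{-1046} + 4237773} = \sqrt{20 \left(- \frac{1}{1046}\right) 1250 + 4237773} = \sqrt{- \frac{12500}{523} + 4237773} = \sqrt{\frac{2216342779}{523}} = \frac{\sqrt{1159147273417}}{523}$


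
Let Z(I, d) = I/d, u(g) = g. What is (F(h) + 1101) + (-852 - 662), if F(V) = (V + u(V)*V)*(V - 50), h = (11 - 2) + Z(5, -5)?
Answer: -3437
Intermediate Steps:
h = 8 (h = (11 - 2) + 5/(-5) = 9 + 5*(-⅕) = 9 - 1 = 8)
F(V) = (-50 + V)*(V + V²) (F(V) = (V + V*V)*(V - 50) = (V + V²)*(-50 + V) = (-50 + V)*(V + V²))
(F(h) + 1101) + (-852 - 662) = (8*(-50 + 8² - 49*8) + 1101) + (-852 - 662) = (8*(-50 + 64 - 392) + 1101) - 1514 = (8*(-378) + 1101) - 1514 = (-3024 + 1101) - 1514 = -1923 - 1514 = -3437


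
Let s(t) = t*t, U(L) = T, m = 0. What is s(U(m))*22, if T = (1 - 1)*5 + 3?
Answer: 198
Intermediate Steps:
T = 3 (T = 0*5 + 3 = 0 + 3 = 3)
U(L) = 3
s(t) = t²
s(U(m))*22 = 3²*22 = 9*22 = 198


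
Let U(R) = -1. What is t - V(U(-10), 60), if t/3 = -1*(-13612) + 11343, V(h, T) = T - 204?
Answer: 75009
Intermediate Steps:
V(h, T) = -204 + T
t = 74865 (t = 3*(-1*(-13612) + 11343) = 3*(13612 + 11343) = 3*24955 = 74865)
t - V(U(-10), 60) = 74865 - (-204 + 60) = 74865 - 1*(-144) = 74865 + 144 = 75009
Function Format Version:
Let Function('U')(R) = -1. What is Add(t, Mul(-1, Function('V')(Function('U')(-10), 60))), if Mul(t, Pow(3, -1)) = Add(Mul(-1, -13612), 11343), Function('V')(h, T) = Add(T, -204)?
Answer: 75009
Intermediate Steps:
Function('V')(h, T) = Add(-204, T)
t = 74865 (t = Mul(3, Add(Mul(-1, -13612), 11343)) = Mul(3, Add(13612, 11343)) = Mul(3, 24955) = 74865)
Add(t, Mul(-1, Function('V')(Function('U')(-10), 60))) = Add(74865, Mul(-1, Add(-204, 60))) = Add(74865, Mul(-1, -144)) = Add(74865, 144) = 75009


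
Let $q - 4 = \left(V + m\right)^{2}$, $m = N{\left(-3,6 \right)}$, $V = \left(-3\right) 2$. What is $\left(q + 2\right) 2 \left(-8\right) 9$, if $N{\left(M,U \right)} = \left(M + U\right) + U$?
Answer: $-2160$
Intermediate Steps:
$N{\left(M,U \right)} = M + 2 U$
$V = -6$
$m = 9$ ($m = -3 + 2 \cdot 6 = -3 + 12 = 9$)
$q = 13$ ($q = 4 + \left(-6 + 9\right)^{2} = 4 + 3^{2} = 4 + 9 = 13$)
$\left(q + 2\right) 2 \left(-8\right) 9 = \left(13 + 2\right) 2 \left(-8\right) 9 = 15 \cdot 2 \left(-8\right) 9 = 30 \left(-8\right) 9 = \left(-240\right) 9 = -2160$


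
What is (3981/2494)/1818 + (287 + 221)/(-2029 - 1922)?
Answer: -254176645/1990466388 ≈ -0.12770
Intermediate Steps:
(3981/2494)/1818 + (287 + 221)/(-2029 - 1922) = (3981*(1/2494))*(1/1818) + 508/(-3951) = (3981/2494)*(1/1818) + 508*(-1/3951) = 1327/1511364 - 508/3951 = -254176645/1990466388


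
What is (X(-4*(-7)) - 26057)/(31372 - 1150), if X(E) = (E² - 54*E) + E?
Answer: -2973/3358 ≈ -0.88535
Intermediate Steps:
X(E) = E² - 53*E
(X(-4*(-7)) - 26057)/(31372 - 1150) = ((-4*(-7))*(-53 - 4*(-7)) - 26057)/(31372 - 1150) = (28*(-53 + 28) - 26057)/30222 = (28*(-25) - 26057)*(1/30222) = (-700 - 26057)*(1/30222) = -26757*1/30222 = -2973/3358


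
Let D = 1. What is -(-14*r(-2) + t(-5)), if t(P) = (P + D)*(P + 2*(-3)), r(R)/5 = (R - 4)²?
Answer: 2476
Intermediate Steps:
r(R) = 5*(-4 + R)² (r(R) = 5*(R - 4)² = 5*(-4 + R)²)
t(P) = (1 + P)*(-6 + P) (t(P) = (P + 1)*(P + 2*(-3)) = (1 + P)*(P - 6) = (1 + P)*(-6 + P))
-(-14*r(-2) + t(-5)) = -(-70*(-4 - 2)² + (-6 + (-5)² - 5*(-5))) = -(-70*(-6)² + (-6 + 25 + 25)) = -(-70*36 + 44) = -(-14*180 + 44) = -(-2520 + 44) = -1*(-2476) = 2476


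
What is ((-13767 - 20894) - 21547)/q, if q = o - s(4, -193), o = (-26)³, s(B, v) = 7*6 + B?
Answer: 9368/2937 ≈ 3.1896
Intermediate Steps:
s(B, v) = 42 + B
o = -17576
q = -17622 (q = -17576 - (42 + 4) = -17576 - 1*46 = -17576 - 46 = -17622)
((-13767 - 20894) - 21547)/q = ((-13767 - 20894) - 21547)/(-17622) = (-34661 - 21547)*(-1/17622) = -56208*(-1/17622) = 9368/2937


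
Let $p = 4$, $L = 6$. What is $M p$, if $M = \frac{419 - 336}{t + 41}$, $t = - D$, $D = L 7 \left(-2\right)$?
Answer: $\frac{332}{125} \approx 2.656$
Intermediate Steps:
$D = -84$ ($D = 6 \cdot 7 \left(-2\right) = 42 \left(-2\right) = -84$)
$t = 84$ ($t = \left(-1\right) \left(-84\right) = 84$)
$M = \frac{83}{125}$ ($M = \frac{419 - 336}{84 + 41} = \frac{83}{125} \approx 0.664$)
$M p = \frac{83}{125} \cdot 4 = \frac{332}{125}$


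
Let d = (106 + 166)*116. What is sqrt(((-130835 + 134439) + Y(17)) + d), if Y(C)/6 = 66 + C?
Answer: sqrt(35654) ≈ 188.82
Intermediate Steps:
Y(C) = 396 + 6*C (Y(C) = 6*(66 + C) = 396 + 6*C)
d = 31552 (d = 272*116 = 31552)
sqrt(((-130835 + 134439) + Y(17)) + d) = sqrt(((-130835 + 134439) + (396 + 6*17)) + 31552) = sqrt((3604 + (396 + 102)) + 31552) = sqrt((3604 + 498) + 31552) = sqrt(4102 + 31552) = sqrt(35654)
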